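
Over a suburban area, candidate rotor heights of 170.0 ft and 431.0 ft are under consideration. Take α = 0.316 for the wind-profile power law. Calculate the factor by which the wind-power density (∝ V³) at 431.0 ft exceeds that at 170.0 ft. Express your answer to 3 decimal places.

2.416

Speed ratio: V_B/V_A = (z_B/z_A)^α = (431.0/170.0)^0.316 = (2.5353)^0.316 = 1.34175
Power-density ratio: P_B/P_A = (V_B/V_A)³ = (1.34175)³ = 2.41557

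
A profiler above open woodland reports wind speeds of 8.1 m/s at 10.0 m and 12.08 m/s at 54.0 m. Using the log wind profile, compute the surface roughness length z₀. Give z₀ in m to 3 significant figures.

Log law: V(z) ∝ ln(z/z₀). With r = V₁/V₂ = 8.1/12.08 = 0.67053,
r · ln(z₂/z₀) = ln(z₁/z₀) ⇒ ln z₀ = (ln z₁ − r·ln z₂)/(1 − r)
ln z₀ = (2.30259 − 0.67053×3.98898) / 0.32947 = -1.1295
z₀ = exp(-1.1295) = 0.3232 m

z₀ ≈ 0.323 m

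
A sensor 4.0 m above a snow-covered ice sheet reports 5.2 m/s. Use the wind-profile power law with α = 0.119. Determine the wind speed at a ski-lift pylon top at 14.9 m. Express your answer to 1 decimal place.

6.1 m/s

Power-law profile: V₂ = V₁ · (z₂/z₁)^α
V₂ = 5.2 × (14.9/4.0)^0.119 = 5.2 × (3.7250)^0.119
    = 5.2 × 1.1694 = 6.0809 m/s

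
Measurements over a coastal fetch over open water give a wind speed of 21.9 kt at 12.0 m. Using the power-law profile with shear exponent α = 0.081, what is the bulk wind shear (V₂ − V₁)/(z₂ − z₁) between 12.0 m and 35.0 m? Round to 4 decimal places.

0.0862 kt/m

Power law: V₂ = V₁ · (z₂/z₁)^α = 21.9 × (2.9167)^0.081 = 23.8836 kt
ΔV/Δz = (23.8836 − 21.9)/(35.0 − 12.0) = 1.9836/23.0000 = 0.08624 kt/m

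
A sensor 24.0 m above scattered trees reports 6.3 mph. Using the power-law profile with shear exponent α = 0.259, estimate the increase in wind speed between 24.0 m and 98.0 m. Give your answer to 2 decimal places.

2.77 mph

Power law: V₂ = V₁ · (z₂/z₁)^α = 6.3 × (4.0833)^0.259 = 9.0697 mph
ΔV = 9.0697 − 6.3 = 2.7697 mph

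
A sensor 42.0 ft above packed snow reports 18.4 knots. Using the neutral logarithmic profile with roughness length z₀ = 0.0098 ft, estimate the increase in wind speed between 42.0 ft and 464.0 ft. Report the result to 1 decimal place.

5.3 knots

Log law: V₂ = V₁ · ln(z₂/z₀)/ln(z₁/z₀) = 18.4 × 10.7653/8.3630 = 23.6852 knots
ΔV = 23.6852 − 18.4 = 5.2852 knots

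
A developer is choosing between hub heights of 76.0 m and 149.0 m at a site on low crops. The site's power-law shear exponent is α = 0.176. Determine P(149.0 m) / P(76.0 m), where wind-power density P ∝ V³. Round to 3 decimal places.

1.427

Speed ratio: V_B/V_A = (z_B/z_A)^α = (149.0/76.0)^0.176 = (1.9605)^0.176 = 1.12579
Power-density ratio: P_B/P_A = (V_B/V_A)³ = (1.12579)³ = 1.42683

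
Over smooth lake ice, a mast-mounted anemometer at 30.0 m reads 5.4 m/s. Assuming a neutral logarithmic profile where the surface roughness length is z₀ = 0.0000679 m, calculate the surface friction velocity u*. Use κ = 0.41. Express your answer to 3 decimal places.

Log law: V(z) = (u*/κ) · ln(z/z₀) ⇒ u* = κ · V / ln(z/z₀)
u* = 0.41 × 5.4 / ln(30.0/0.0000679) = 0.41 × 5.4 / 12.9987
   = 2.2140 / 12.9987 = 0.1703 m/s

u* ≈ 0.170 m/s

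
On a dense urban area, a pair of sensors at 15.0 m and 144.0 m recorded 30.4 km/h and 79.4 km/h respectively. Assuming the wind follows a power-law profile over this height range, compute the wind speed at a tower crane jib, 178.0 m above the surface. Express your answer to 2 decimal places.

86.88 km/h

First find α: α = ln(V₂/V₁)/ln(z₂/z₁) = ln(79.4/30.4)/ln(144.0/15.0) = 0.96006/2.26176 = 0.4245
Extrapolate from 144.0 m to 178.0 m: V₃ = 79.4 × (178.0/144.0)^0.4245 = 79.4 × 1.0941 = 86.8753 km/h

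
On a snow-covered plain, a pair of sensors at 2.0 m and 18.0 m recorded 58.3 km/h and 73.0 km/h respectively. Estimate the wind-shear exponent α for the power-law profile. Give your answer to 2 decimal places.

α ≈ 0.10

Power law: V₂/V₁ = (z₂/z₁)^α ⇒ α = ln(V₂/V₁) / ln(z₂/z₁)
α = ln(73.0/58.3) / ln(18.0/2.0) = ln(1.2521) / ln(9.0000)
  = 0.22486 / 2.19722 = 0.10234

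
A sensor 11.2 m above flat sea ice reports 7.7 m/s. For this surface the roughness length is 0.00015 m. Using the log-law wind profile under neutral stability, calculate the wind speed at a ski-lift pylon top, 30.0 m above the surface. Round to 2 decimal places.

8.38 m/s

Log law: V(z) ∝ ln(z/z₀), so V₂/V₁ = ln(z₂/z₀) / ln(z₁/z₀).
ln(30.0/0.00015) = 12.2061, ln(11.2/0.00015) = 11.2208
V₂ = 7.7 × 12.2061/11.2208 = 7.7 × 1.0878 = 8.3761 m/s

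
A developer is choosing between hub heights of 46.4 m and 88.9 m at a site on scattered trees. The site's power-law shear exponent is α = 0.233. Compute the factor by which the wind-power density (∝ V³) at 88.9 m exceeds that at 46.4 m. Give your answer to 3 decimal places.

Speed ratio: V_B/V_A = (z_B/z_A)^α = (88.9/46.4)^0.233 = (1.9159)^0.233 = 1.16358
Power-density ratio: P_B/P_A = (V_B/V_A)³ = (1.16358)³ = 1.57538

1.575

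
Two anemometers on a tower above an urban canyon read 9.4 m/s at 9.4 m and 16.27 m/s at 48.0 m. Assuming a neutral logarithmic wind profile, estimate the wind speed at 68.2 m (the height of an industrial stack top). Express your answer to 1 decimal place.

17.7 m/s

Log law: V ∝ ln(z/z₀). From the pair, with r = V₁/V₂ = 0.57775,
ln z₀ = (ln z₁ − r·ln z₂)/(1 − r) = (2.2407 − 0.57775×3.8712)/0.42225 = 0.0098 → z₀ = 1.010 m
V₃ = V₁ · ln(z₃/z₀)/ln(z₁/z₀) = 9.4 × 4.2127/2.2309 = 17.7499 m/s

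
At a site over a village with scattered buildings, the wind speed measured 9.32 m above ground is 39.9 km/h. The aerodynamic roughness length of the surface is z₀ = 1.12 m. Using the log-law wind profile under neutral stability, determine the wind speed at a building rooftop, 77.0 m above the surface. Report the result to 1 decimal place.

79.7 km/h

Log law: V(z) ∝ ln(z/z₀), so V₂/V₁ = ln(z₂/z₀) / ln(z₁/z₀).
ln(77.0/1.12) = 4.2305, ln(9.32/1.12) = 2.1188
V₂ = 39.9 × 4.2305/2.1188 = 39.9 × 1.9966 = 79.6646 km/h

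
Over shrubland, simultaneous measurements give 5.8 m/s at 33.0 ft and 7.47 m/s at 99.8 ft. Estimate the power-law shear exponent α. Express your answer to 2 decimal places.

α ≈ 0.23

Power law: V₂/V₁ = (z₂/z₁)^α ⇒ α = ln(V₂/V₁) / ln(z₂/z₁)
α = ln(7.47/5.8) / ln(99.8/33.0) = ln(1.2879) / ln(3.0242)
  = 0.25304 / 1.10666 = 0.22865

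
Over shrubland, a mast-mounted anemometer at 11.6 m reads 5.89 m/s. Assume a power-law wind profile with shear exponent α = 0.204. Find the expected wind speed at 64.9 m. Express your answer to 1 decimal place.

Power-law profile: V₂ = V₁ · (z₂/z₁)^α
V₂ = 5.89 × (64.9/11.6)^0.204 = 5.89 × (5.5948)^0.204
    = 5.89 × 1.4209 = 8.3688 m/s

8.4 m/s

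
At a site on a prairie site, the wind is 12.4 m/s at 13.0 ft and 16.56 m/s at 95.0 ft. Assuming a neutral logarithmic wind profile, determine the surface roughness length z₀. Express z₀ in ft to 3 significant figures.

z₀ ≈ 0.0346 ft

Log law: V(z) ∝ ln(z/z₀). With r = V₁/V₂ = 12.4/16.56 = 0.74879,
r · ln(z₂/z₀) = ln(z₁/z₀) ⇒ ln z₀ = (ln z₁ − r·ln z₂)/(1 − r)
ln z₀ = (2.56495 − 0.74879×4.55388) / 0.25121 = -3.3636
z₀ = exp(-3.3636) = 0.03461 ft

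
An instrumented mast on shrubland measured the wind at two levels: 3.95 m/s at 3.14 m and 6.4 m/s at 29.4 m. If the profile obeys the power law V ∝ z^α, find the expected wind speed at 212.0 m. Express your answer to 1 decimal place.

9.8 m/s

First find α: α = ln(V₂/V₁)/ln(z₂/z₁) = ln(6.4/3.95)/ln(29.4/3.14) = 0.48258/2.23677 = 0.2157
Extrapolate from 29.4 m to 212.0 m: V₃ = 6.4 × (212.0/29.4)^0.2157 = 6.4 × 1.5315 = 9.8015 m/s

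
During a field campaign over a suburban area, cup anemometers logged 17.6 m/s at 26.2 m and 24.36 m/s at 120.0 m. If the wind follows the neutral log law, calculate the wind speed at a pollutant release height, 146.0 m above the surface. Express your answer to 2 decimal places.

25.23 m/s

Log law: V ∝ ln(z/z₀). From the pair, with r = V₁/V₂ = 0.72250,
ln z₀ = (ln z₁ − r·ln z₂)/(1 − r) = (3.2658 − 0.72250×4.7875)/0.27750 = -0.6961 → z₀ = 0.4985 m
V₃ = V₁ · ln(z₃/z₀)/ln(z₁/z₀) = 17.6 × 5.6798/3.9619 = 25.2312 m/s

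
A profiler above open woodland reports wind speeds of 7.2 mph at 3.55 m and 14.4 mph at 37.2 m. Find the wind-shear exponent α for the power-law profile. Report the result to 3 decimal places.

Power law: V₂/V₁ = (z₂/z₁)^α ⇒ α = ln(V₂/V₁) / ln(z₂/z₁)
α = ln(14.4/7.2) / ln(37.2/3.55) = ln(2.0000) / ln(10.4789)
  = 0.69315 / 2.34936 = 0.29504

α ≈ 0.295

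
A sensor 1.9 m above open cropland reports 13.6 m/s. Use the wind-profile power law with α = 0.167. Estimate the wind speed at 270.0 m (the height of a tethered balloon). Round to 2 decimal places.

31.12 m/s

Power-law profile: V₂ = V₁ · (z₂/z₁)^α
V₂ = 13.6 × (270.0/1.9)^0.167 = 13.6 × (142.1053)^0.167
    = 13.6 × 2.2882 = 31.1189 m/s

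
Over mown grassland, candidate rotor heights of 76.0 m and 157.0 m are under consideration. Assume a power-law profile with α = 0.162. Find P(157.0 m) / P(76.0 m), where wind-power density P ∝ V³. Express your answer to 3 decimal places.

Speed ratio: V_B/V_A = (z_B/z_A)^α = (157.0/76.0)^0.162 = (2.0658)^0.162 = 1.12472
Power-density ratio: P_B/P_A = (V_B/V_A)³ = (1.12472)³ = 1.42276

1.423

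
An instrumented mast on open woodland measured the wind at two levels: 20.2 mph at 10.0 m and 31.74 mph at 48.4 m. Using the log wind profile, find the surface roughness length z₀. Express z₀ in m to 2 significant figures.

z₀ ≈ 0.63 m

Log law: V(z) ∝ ln(z/z₀). With r = V₁/V₂ = 20.2/31.74 = 0.63642,
r · ln(z₂/z₀) = ln(z₁/z₀) ⇒ ln z₀ = (ln z₁ − r·ln z₂)/(1 − r)
ln z₀ = (2.30259 − 0.63642×3.87950) / 0.36358 = -0.4577
z₀ = exp(-0.4577) = 0.6327 m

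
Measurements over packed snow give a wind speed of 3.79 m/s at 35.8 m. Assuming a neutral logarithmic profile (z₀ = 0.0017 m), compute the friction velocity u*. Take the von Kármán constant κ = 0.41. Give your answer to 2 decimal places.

Log law: V(z) = (u*/κ) · ln(z/z₀) ⇒ u* = κ · V / ln(z/z₀)
u* = 0.41 × 3.79 / ln(35.8/0.0017) = 0.41 × 3.79 / 9.9551
   = 1.5539 / 9.9551 = 0.1561 m/s

u* ≈ 0.16 m/s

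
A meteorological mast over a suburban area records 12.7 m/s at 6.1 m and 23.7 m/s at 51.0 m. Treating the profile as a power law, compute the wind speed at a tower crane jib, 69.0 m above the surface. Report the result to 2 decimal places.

25.90 m/s

First find α: α = ln(V₂/V₁)/ln(z₂/z₁) = ln(23.7/12.7)/ln(51.0/6.1) = 0.62387/2.12354 = 0.2938
Extrapolate from 51.0 m to 69.0 m: V₃ = 23.7 × (69.0/51.0)^0.2938 = 23.7 × 1.0929 = 25.9010 m/s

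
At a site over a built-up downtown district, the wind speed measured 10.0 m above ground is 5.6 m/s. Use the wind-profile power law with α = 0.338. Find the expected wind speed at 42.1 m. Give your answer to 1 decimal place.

Power-law profile: V₂ = V₁ · (z₂/z₁)^α
V₂ = 5.6 × (42.1/10.0)^0.338 = 5.6 × (4.2100)^0.338
    = 5.6 × 1.6256 = 9.1032 m/s

9.1 m/s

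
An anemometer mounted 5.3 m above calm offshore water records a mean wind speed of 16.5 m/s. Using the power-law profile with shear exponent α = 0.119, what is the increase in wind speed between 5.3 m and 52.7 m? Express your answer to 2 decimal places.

Power law: V₂ = V₁ · (z₂/z₁)^α = 16.5 × (9.9434)^0.119 = 21.6866 m/s
ΔV = 21.6866 − 16.5 = 5.1866 m/s

5.19 m/s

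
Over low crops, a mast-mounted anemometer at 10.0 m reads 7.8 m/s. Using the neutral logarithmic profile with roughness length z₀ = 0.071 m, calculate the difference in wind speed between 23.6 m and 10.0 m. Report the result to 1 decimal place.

Log law: V₂ = V₁ · ln(z₂/z₀)/ln(z₁/z₀) = 7.8 × 5.8063/4.9477 = 9.1537 m/s
ΔV = 9.1537 − 7.8 = 1.3537 m/s

1.4 m/s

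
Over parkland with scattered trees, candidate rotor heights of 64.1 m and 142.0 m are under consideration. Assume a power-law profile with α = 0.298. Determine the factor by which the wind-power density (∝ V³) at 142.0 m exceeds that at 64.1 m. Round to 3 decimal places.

Speed ratio: V_B/V_A = (z_B/z_A)^α = (142.0/64.1)^0.298 = (2.2153)^0.298 = 1.26747
Power-density ratio: P_B/P_A = (V_B/V_A)³ = (1.26747)³ = 2.03617

2.036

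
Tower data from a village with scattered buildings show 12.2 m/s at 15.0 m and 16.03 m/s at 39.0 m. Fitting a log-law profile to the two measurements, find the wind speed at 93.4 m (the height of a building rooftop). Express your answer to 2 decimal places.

Log law: V ∝ ln(z/z₀). From the pair, with r = V₁/V₂ = 0.76107,
ln z₀ = (ln z₁ − r·ln z₂)/(1 − r) = (2.7081 − 0.76107×3.6636)/0.23893 = -0.3356 → z₀ = 0.7149 m
V₃ = V₁ · ln(z₃/z₀)/ln(z₁/z₀) = 12.2 × 4.8725/3.0437 = 19.5306 m/s

19.53 m/s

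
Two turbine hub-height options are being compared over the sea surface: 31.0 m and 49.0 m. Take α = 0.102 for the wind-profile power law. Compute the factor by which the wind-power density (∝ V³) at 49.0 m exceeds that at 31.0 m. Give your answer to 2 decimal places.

Speed ratio: V_B/V_A = (z_B/z_A)^α = (49.0/31.0)^0.102 = (1.5806)^0.102 = 1.04781
Power-density ratio: P_B/P_A = (V_B/V_A)³ = (1.04781)³ = 1.15039

1.15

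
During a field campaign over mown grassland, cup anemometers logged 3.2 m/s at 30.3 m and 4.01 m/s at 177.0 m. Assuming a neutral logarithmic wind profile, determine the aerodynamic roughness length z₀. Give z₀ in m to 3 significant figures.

Log law: V(z) ∝ ln(z/z₀). With r = V₁/V₂ = 3.2/4.01 = 0.79800,
r · ln(z₂/z₀) = ln(z₁/z₀) ⇒ ln z₀ = (ln z₁ − r·ln z₂)/(1 − r)
ln z₀ = (3.41115 − 0.79800×5.17615) / 0.20200 = -3.5617
z₀ = exp(-3.5617) = 0.02839 m

z₀ ≈ 0.0284 m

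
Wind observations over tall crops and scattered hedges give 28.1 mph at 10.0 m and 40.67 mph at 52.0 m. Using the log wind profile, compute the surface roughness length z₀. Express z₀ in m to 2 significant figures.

z₀ ≈ 0.25 m

Log law: V(z) ∝ ln(z/z₀). With r = V₁/V₂ = 28.1/40.67 = 0.69093,
r · ln(z₂/z₀) = ln(z₁/z₀) ⇒ ln z₀ = (ln z₁ − r·ln z₂)/(1 − r)
ln z₀ = (2.30259 − 0.69093×3.95124) / 0.30907 = -1.3830
z₀ = exp(-1.3830) = 0.2508 m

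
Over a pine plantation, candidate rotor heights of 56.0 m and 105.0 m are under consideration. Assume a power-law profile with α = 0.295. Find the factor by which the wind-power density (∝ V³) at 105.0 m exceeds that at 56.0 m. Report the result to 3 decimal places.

Speed ratio: V_B/V_A = (z_B/z_A)^α = (105.0/56.0)^0.295 = (1.8750)^0.295 = 1.20375
Power-density ratio: P_B/P_A = (V_B/V_A)³ = (1.20375)³ = 1.74424

1.744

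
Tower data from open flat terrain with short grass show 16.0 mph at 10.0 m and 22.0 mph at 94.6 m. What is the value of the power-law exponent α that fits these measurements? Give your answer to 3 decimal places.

α ≈ 0.142

Power law: V₂/V₁ = (z₂/z₁)^α ⇒ α = ln(V₂/V₁) / ln(z₂/z₁)
α = ln(22.0/16.0) / ln(94.6/10.0) = ln(1.3750) / ln(9.4600)
  = 0.31845 / 2.24707 = 0.14172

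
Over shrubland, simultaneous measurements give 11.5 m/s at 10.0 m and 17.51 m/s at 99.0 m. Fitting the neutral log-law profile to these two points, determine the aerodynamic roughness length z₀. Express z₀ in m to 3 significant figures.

z₀ ≈ 0.124 m

Log law: V(z) ∝ ln(z/z₀). With r = V₁/V₂ = 11.5/17.51 = 0.65677,
r · ln(z₂/z₀) = ln(z₁/z₀) ⇒ ln z₀ = (ln z₁ − r·ln z₂)/(1 − r)
ln z₀ = (2.30259 − 0.65677×4.59512) / 0.34323 = -2.0841
z₀ = exp(-2.0841) = 0.1244 m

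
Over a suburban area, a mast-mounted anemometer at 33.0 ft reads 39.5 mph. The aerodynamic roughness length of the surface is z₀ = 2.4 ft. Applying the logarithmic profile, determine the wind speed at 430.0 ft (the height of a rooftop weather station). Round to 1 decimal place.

78.2 mph

Log law: V(z) ∝ ln(z/z₀), so V₂/V₁ = ln(z₂/z₀) / ln(z₁/z₀).
ln(430.0/2.4) = 5.1883, ln(33.0/2.4) = 2.6210
V₂ = 39.5 × 5.1883/2.6210 = 39.5 × 1.9795 = 78.1898 mph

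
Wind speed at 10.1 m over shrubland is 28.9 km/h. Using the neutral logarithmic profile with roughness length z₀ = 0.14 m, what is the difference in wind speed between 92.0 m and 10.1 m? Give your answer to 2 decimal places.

14.92 km/h

Log law: V₂ = V₁ · ln(z₂/z₀)/ln(z₁/z₀) = 28.9 × 6.4879/4.2786 = 43.8223 km/h
ΔV = 43.8223 − 28.9 = 14.9223 km/h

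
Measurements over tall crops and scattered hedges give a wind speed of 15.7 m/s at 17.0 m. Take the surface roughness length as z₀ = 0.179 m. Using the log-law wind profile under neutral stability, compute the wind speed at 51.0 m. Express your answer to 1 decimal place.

Log law: V(z) ∝ ln(z/z₀), so V₂/V₁ = ln(z₂/z₀) / ln(z₁/z₀).
ln(51.0/0.179) = 5.6522, ln(17.0/0.179) = 4.5536
V₂ = 15.7 × 5.6522/4.5536 = 15.7 × 1.2413 = 19.4878 m/s

19.5 m/s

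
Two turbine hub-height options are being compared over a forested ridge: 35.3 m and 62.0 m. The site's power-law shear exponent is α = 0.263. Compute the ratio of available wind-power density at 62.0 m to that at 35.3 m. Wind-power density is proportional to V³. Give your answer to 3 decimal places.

Speed ratio: V_B/V_A = (z_B/z_A)^α = (62.0/35.3)^0.263 = (1.7564)^0.263 = 1.15967
Power-density ratio: P_B/P_A = (V_B/V_A)³ = (1.15967)³ = 1.55956

1.560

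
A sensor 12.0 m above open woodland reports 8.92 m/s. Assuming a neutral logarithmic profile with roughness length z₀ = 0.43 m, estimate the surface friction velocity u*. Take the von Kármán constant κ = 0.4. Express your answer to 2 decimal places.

u* ≈ 1.07 m/s

Log law: V(z) = (u*/κ) · ln(z/z₀) ⇒ u* = κ · V / ln(z/z₀)
u* = 0.4 × 8.92 / ln(12.0/0.43) = 0.4 × 8.92 / 3.3289
   = 3.5680 / 3.3289 = 1.0718 m/s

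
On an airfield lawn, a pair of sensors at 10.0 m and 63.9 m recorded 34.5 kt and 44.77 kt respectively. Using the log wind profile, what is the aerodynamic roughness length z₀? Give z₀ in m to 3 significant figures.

z₀ ≈ 0.0197 m

Log law: V(z) ∝ ln(z/z₀). With r = V₁/V₂ = 34.5/44.77 = 0.77061,
r · ln(z₂/z₀) = ln(z₁/z₀) ⇒ ln z₀ = (ln z₁ − r·ln z₂)/(1 − r)
ln z₀ = (2.30259 − 0.77061×4.15732) / 0.22939 = -3.9280
z₀ = exp(-3.9280) = 0.01968 m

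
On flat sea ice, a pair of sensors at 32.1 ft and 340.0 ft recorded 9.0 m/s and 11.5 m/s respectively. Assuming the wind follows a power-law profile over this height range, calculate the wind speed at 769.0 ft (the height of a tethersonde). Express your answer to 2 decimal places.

First find α: α = ln(V₂/V₁)/ln(z₂/z₁) = ln(11.5/9.0)/ln(340.0/32.1) = 0.24512/2.36009 = 0.1039
Extrapolate from 340.0 ft to 769.0 ft: V₃ = 11.5 × (769.0/340.0)^0.1039 = 11.5 × 1.0885 = 12.5173 m/s

12.52 m/s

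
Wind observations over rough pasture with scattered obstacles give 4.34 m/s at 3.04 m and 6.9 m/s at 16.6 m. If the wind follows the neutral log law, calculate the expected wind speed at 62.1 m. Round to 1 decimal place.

8.9 m/s

Log law: V ∝ ln(z/z₀). From the pair, with r = V₁/V₂ = 0.62899,
ln z₀ = (ln z₁ − r·ln z₂)/(1 − r) = (1.1119 − 0.62899×2.8094)/0.37101 = -1.7660 → z₀ = 0.1710 m
V₃ = V₁ · ln(z₃/z₀)/ln(z₁/z₀) = 4.34 × 5.8948/2.8779 = 8.8896 m/s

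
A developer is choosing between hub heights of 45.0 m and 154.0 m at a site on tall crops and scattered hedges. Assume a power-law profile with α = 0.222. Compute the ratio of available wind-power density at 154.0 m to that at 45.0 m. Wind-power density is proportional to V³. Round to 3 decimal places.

2.269

Speed ratio: V_B/V_A = (z_B/z_A)^α = (154.0/45.0)^0.222 = (3.4222)^0.222 = 1.31406
Power-density ratio: P_B/P_A = (V_B/V_A)³ = (1.31406)³ = 2.26908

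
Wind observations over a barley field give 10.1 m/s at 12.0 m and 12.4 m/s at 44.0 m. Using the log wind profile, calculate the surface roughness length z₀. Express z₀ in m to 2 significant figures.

Log law: V(z) ∝ ln(z/z₀). With r = V₁/V₂ = 10.1/12.4 = 0.81452,
r · ln(z₂/z₀) = ln(z₁/z₀) ⇒ ln z₀ = (ln z₁ − r·ln z₂)/(1 − r)
ln z₀ = (2.48491 − 0.81452×3.78419) / 0.18548 = -3.2206
z₀ = exp(-3.2206) = 0.03993 m

z₀ ≈ 0.040 m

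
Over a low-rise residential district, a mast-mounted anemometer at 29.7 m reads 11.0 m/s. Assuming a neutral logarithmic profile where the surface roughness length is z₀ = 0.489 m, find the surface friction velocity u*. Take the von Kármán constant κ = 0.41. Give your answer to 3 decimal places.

u* ≈ 1.098 m/s

Log law: V(z) = (u*/κ) · ln(z/z₀) ⇒ u* = κ · V / ln(z/z₀)
u* = 0.41 × 11.0 / ln(29.7/0.489) = 0.41 × 11.0 / 4.1065
   = 4.5100 / 4.1065 = 1.0982 m/s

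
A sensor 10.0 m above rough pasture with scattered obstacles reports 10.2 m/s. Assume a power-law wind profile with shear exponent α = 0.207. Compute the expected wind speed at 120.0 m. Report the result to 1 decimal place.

17.1 m/s

Power-law profile: V₂ = V₁ · (z₂/z₁)^α
V₂ = 10.2 × (120.0/10.0)^0.207 = 10.2 × (12.0000)^0.207
    = 10.2 × 1.6726 = 17.0605 m/s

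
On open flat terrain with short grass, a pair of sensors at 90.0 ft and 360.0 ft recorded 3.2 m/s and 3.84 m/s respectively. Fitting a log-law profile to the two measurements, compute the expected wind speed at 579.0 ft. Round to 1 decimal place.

Log law: V ∝ ln(z/z₀). From the pair, with r = V₁/V₂ = 0.83333,
ln z₀ = (ln z₁ − r·ln z₂)/(1 − r) = (4.4998 − 0.83333×5.8861)/0.16667 = -2.4317 → z₀ = 0.08789 ft
V₃ = V₁ · ln(z₃/z₀)/ln(z₁/z₀) = 3.2 × 8.7930/6.9315 = 4.0594 m/s

4.1 m/s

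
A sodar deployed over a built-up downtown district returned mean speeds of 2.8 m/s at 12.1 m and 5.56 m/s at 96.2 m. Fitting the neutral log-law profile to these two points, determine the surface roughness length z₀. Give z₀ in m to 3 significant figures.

Log law: V(z) ∝ ln(z/z₀). With r = V₁/V₂ = 2.8/5.56 = 0.50360,
r · ln(z₂/z₀) = ln(z₁/z₀) ⇒ ln z₀ = (ln z₁ − r·ln z₂)/(1 − r)
ln z₀ = (2.49321 − 0.50360×4.56643) / 0.49640 = 0.3899
z₀ = exp(0.3899) = 1.477 m

z₀ ≈ 1.48 m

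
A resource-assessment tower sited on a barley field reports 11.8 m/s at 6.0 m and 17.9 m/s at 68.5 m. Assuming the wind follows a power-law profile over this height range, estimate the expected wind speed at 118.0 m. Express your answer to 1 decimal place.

First find α: α = ln(V₂/V₁)/ln(z₂/z₁) = ln(17.9/11.8)/ln(68.5/6.0) = 0.41670/2.43507 = 0.1711
Extrapolate from 68.5 m to 118.0 m: V₃ = 17.9 × (118.0/68.5)^0.1711 = 17.9 × 1.0975 = 19.6459 m/s

19.6 m/s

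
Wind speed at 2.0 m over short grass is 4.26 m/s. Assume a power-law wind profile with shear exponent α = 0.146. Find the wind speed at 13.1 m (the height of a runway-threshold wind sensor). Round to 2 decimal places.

Power-law profile: V₂ = V₁ · (z₂/z₁)^α
V₂ = 4.26 × (13.1/2.0)^0.146 = 4.26 × (6.5500)^0.146
    = 4.26 × 1.3157 = 5.6051 m/s

5.61 m/s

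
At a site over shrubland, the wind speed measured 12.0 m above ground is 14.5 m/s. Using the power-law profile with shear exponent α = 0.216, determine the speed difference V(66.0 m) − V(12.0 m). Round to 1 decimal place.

Power law: V₂ = V₁ · (z₂/z₁)^α = 14.5 × (5.5000)^0.216 = 20.9549 m/s
ΔV = 20.9549 − 14.5 = 6.4549 m/s

6.5 m/s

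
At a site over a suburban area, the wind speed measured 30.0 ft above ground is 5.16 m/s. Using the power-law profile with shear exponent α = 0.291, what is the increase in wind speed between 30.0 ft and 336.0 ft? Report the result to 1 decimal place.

5.3 m/s

Power law: V₂ = V₁ · (z₂/z₁)^α = 5.16 × (11.2000)^0.291 = 10.4225 m/s
ΔV = 10.4225 − 5.16 = 5.2625 m/s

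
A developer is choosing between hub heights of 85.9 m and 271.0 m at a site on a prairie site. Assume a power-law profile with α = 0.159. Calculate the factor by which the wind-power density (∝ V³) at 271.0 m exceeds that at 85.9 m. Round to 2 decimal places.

1.73

Speed ratio: V_B/V_A = (z_B/z_A)^α = (271.0/85.9)^0.159 = (3.1548)^0.159 = 1.20043
Power-density ratio: P_B/P_A = (V_B/V_A)³ = (1.20043)³ = 1.72986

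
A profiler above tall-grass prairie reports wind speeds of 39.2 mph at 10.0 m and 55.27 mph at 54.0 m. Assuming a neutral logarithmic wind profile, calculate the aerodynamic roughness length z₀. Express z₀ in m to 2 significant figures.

Log law: V(z) ∝ ln(z/z₀). With r = V₁/V₂ = 39.2/55.27 = 0.70925,
r · ln(z₂/z₀) = ln(z₁/z₀) ⇒ ln z₀ = (ln z₁ − r·ln z₂)/(1 − r)
ln z₀ = (2.30259 − 0.70925×3.98898) / 0.29075 = -1.8111
z₀ = exp(-1.8111) = 0.1635 m

z₀ ≈ 0.16 m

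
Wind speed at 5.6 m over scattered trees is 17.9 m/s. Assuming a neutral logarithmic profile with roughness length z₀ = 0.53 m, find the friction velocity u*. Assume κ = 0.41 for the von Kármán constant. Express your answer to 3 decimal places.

Log law: V(z) = (u*/κ) · ln(z/z₀) ⇒ u* = κ · V / ln(z/z₀)
u* = 0.41 × 17.9 / ln(5.6/0.53) = 0.41 × 17.9 / 2.3576
   = 7.3390 / 2.3576 = 3.1129 m/s

u* ≈ 3.113 m/s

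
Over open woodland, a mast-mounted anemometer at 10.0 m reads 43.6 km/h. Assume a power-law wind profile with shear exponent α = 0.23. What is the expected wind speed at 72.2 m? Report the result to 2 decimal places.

68.70 km/h

Power-law profile: V₂ = V₁ · (z₂/z₁)^α
V₂ = 43.6 × (72.2/10.0)^0.23 = 43.6 × (7.2200)^0.23
    = 43.6 × 1.5757 = 68.6989 km/h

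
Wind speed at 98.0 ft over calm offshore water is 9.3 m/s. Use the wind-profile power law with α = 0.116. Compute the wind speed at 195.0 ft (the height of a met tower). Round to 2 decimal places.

Power-law profile: V₂ = V₁ · (z₂/z₁)^α
V₂ = 9.3 × (195.0/98.0)^0.116 = 9.3 × (1.9898)^0.116
    = 9.3 × 1.0831 = 10.0727 m/s

10.07 m/s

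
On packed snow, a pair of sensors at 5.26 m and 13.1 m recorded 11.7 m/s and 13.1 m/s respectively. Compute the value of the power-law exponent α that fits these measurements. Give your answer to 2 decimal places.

α ≈ 0.12

Power law: V₂/V₁ = (z₂/z₁)^α ⇒ α = ln(V₂/V₁) / ln(z₂/z₁)
α = ln(13.1/11.7) / ln(13.1/5.26) = ln(1.1197) / ln(2.4905)
  = 0.11302 / 0.91248 = 0.12386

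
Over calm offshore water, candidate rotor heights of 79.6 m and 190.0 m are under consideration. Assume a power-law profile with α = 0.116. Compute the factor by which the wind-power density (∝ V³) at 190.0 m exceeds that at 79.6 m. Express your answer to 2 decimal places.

Speed ratio: V_B/V_A = (z_B/z_A)^α = (190.0/79.6)^0.116 = (2.3869)^0.116 = 1.10619
Power-density ratio: P_B/P_A = (V_B/V_A)³ = (1.10619)³ = 1.35359

1.35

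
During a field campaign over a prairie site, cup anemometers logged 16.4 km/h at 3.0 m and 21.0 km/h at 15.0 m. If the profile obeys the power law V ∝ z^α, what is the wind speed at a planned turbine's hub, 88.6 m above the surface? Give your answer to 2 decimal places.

First find α: α = ln(V₂/V₁)/ln(z₂/z₁) = ln(21.0/16.4)/ln(15.0/3.0) = 0.24724/1.60944 = 0.1536
Extrapolate from 15.0 m to 88.6 m: V₃ = 21.0 × (88.6/15.0)^0.1536 = 21.0 × 1.3137 = 27.5875 km/h

27.59 km/h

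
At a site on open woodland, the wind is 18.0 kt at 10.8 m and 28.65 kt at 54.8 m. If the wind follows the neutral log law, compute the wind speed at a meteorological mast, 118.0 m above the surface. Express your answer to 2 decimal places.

33.68 kt

Log law: V ∝ ln(z/z₀). From the pair, with r = V₁/V₂ = 0.62827,
ln z₀ = (ln z₁ − r·ln z₂)/(1 − r) = (2.3795 − 0.62827×4.0037)/0.37173 = -0.3655 → z₀ = 0.6939 m
V₃ = V₁ · ln(z₃/z₀)/ln(z₁/z₀) = 18.0 × 5.1362/2.7450 = 33.6794 kt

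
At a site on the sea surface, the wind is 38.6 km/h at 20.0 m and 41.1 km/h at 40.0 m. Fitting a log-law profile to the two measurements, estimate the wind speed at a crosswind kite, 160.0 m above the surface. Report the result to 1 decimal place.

Log law: V ∝ ln(z/z₀). From the pair, with r = V₁/V₂ = 0.93917,
ln z₀ = (ln z₁ − r·ln z₂)/(1 − r) = (2.9957 − 0.93917×3.6889)/0.06083 = -7.7065 → z₀ = 0.0004499 m
V₃ = V₁ · ln(z₃/z₀)/ln(z₁/z₀) = 38.6 × 12.7816/10.7022 = 46.1000 km/h

46.1 km/h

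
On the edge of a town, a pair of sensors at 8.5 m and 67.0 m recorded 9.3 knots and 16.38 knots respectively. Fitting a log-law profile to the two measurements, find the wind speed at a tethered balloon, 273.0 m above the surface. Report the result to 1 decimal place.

21.2 knots

Log law: V ∝ ln(z/z₀). From the pair, with r = V₁/V₂ = 0.56777,
ln z₀ = (ln z₁ − r·ln z₂)/(1 − r) = (2.1401 − 0.56777×4.2047)/0.43223 = -0.5719 → z₀ = 0.5644 m
V₃ = V₁ · ln(z₃/z₀)/ln(z₁/z₀) = 9.3 × 6.1814/2.7120 = 21.1973 knots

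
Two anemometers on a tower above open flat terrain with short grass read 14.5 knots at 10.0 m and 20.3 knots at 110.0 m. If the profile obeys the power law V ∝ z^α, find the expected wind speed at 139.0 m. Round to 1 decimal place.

First find α: α = ln(V₂/V₁)/ln(z₂/z₁) = ln(20.3/14.5)/ln(110.0/10.0) = 0.33647/2.39790 = 0.1403
Extrapolate from 110.0 m to 139.0 m: V₃ = 20.3 × (139.0/110.0)^0.1403 = 20.3 × 1.0334 = 20.9776 knots

21.0 knots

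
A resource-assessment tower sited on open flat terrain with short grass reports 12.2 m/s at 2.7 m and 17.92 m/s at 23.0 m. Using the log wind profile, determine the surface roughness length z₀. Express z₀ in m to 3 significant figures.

Log law: V(z) ∝ ln(z/z₀). With r = V₁/V₂ = 12.2/17.92 = 0.68080,
r · ln(z₂/z₀) = ln(z₁/z₀) ⇒ ln z₀ = (ln z₁ − r·ln z₂)/(1 − r)
ln z₀ = (0.99325 − 0.68080×3.13549) / 0.31920 = -3.5759
z₀ = exp(-3.5759) = 0.02799 m

z₀ ≈ 0.0280 m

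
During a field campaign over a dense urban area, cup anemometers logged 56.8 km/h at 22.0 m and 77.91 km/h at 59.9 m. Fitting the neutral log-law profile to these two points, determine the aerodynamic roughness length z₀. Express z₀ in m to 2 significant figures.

Log law: V(z) ∝ ln(z/z₀). With r = V₁/V₂ = 56.8/77.91 = 0.72905,
r · ln(z₂/z₀) = ln(z₁/z₀) ⇒ ln z₀ = (ln z₁ − r·ln z₂)/(1 − r)
ln z₀ = (3.09104 − 0.72905×4.09268) / 0.27095 = 0.3960
z₀ = exp(0.3960) = 1.486 m

z₀ ≈ 1.5 m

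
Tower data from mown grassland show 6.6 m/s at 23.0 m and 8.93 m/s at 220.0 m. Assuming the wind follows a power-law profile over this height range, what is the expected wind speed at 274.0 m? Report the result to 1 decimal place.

First find α: α = ln(V₂/V₁)/ln(z₂/z₁) = ln(8.93/6.6)/ln(220.0/23.0) = 0.30235/2.25813 = 0.1339
Extrapolate from 220.0 m to 274.0 m: V₃ = 8.93 × (274.0/220.0)^0.1339 = 8.93 × 1.0298 = 9.1963 m/s

9.2 m/s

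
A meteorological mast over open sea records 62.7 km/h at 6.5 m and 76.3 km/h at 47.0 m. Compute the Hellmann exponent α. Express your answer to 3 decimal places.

α ≈ 0.099

Power law: V₂/V₁ = (z₂/z₁)^α ⇒ α = ln(V₂/V₁) / ln(z₂/z₁)
α = ln(76.3/62.7) / ln(47.0/6.5) = ln(1.2169) / ln(7.2308)
  = 0.19631 / 1.97835 = 0.09923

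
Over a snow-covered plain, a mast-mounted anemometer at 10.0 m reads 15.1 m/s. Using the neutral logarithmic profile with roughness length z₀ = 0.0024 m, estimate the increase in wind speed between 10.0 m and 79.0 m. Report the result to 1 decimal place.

Log law: V₂ = V₁ · ln(z₂/z₀)/ln(z₁/z₀) = 15.1 × 10.4017/8.3349 = 18.8445 m/s
ΔV = 18.8445 − 15.1 = 3.7445 m/s

3.7 m/s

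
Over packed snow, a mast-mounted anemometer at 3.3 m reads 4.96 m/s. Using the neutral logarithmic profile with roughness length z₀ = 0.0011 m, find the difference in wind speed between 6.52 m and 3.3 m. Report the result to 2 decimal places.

Log law: V₂ = V₁ · ln(z₂/z₀)/ln(z₁/z₀) = 4.96 × 8.6873/8.0064 = 5.3819 m/s
ΔV = 5.3819 − 4.96 = 0.4219 m/s

0.42 m/s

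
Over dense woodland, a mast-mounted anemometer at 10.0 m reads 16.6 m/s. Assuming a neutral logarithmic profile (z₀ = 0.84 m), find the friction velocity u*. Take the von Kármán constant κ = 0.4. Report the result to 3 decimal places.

u* ≈ 2.681 m/s

Log law: V(z) = (u*/κ) · ln(z/z₀) ⇒ u* = κ · V / ln(z/z₀)
u* = 0.4 × 16.6 / ln(10.0/0.84) = 0.4 × 16.6 / 2.4769
   = 6.6400 / 2.4769 = 2.6807 m/s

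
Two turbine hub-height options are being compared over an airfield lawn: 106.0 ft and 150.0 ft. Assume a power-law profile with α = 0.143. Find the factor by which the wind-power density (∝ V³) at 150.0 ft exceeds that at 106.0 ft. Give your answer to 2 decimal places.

1.16

Speed ratio: V_B/V_A = (z_B/z_A)^α = (150.0/106.0)^0.143 = (1.4151)^0.143 = 1.05090
Power-density ratio: P_B/P_A = (V_B/V_A)³ = (1.05090)³ = 1.16061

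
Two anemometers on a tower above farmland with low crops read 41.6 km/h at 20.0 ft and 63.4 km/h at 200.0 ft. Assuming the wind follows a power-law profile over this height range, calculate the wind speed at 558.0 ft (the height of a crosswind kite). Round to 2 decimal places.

76.49 km/h

First find α: α = ln(V₂/V₁)/ln(z₂/z₁) = ln(63.4/41.6)/ln(200.0/20.0) = 0.42136/2.30259 = 0.1830
Extrapolate from 200.0 ft to 558.0 ft: V₃ = 63.4 × (558.0/200.0)^0.1830 = 63.4 × 1.2065 = 76.4950 km/h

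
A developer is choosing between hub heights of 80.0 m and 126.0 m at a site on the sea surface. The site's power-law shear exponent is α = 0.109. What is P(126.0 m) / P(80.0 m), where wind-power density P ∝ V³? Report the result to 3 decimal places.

Speed ratio: V_B/V_A = (z_B/z_A)^α = (126.0/80.0)^0.109 = (1.5750)^0.109 = 1.05076
Power-density ratio: P_B/P_A = (V_B/V_A)³ = (1.05076)³ = 1.16014

1.160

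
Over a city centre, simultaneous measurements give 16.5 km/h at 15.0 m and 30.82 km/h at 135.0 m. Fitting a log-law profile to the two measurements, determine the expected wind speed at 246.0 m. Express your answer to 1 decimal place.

Log law: V ∝ ln(z/z₀). From the pair, with r = V₁/V₂ = 0.53537,
ln z₀ = (ln z₁ − r·ln z₂)/(1 − r) = (2.7081 − 0.53537×4.9053)/0.46463 = 0.1763 → z₀ = 1.193 m
V₃ = V₁ · ln(z₃/z₀)/ln(z₁/z₀) = 16.5 × 5.3290/2.5317 = 34.7308 km/h

34.7 km/h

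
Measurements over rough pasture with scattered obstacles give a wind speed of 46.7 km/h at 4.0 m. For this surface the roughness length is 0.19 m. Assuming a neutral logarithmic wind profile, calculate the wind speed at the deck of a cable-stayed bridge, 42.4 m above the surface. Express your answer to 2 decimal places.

Log law: V(z) ∝ ln(z/z₀), so V₂/V₁ = ln(z₂/z₀) / ln(z₁/z₀).
ln(42.4/0.19) = 5.4079, ln(4.0/0.19) = 3.0470
V₂ = 46.7 × 5.4079/3.0470 = 46.7 × 1.7748 = 82.8834 km/h

82.88 km/h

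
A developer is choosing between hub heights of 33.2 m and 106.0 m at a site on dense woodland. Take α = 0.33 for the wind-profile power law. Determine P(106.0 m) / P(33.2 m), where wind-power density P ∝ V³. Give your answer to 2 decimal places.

Speed ratio: V_B/V_A = (z_B/z_A)^α = (106.0/33.2)^0.33 = (3.1928)^0.33 = 1.46682
Power-density ratio: P_B/P_A = (V_B/V_A)³ = (1.46682)³ = 3.15592

3.16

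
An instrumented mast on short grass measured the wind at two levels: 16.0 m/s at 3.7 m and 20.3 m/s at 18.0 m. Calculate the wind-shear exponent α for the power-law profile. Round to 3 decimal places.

α ≈ 0.150

Power law: V₂/V₁ = (z₂/z₁)^α ⇒ α = ln(V₂/V₁) / ln(z₂/z₁)
α = ln(20.3/16.0) / ln(18.0/3.7) = ln(1.2688) / ln(4.8649)
  = 0.23803 / 1.58204 = 0.15046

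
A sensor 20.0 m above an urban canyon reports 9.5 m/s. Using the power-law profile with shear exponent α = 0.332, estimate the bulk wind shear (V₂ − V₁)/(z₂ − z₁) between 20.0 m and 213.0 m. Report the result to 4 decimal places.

Power law: V₂ = V₁ · (z₂/z₁)^α = 9.5 × (10.6500)^0.332 = 20.8355 m/s
ΔV/Δz = (20.8355 − 9.5)/(213.0 − 20.0) = 11.3355/193.0000 = 0.05873 m/s/m

0.0587 m/s/m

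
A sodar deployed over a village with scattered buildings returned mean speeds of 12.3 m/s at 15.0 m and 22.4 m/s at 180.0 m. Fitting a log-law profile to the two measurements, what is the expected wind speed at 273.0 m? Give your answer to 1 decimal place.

24.1 m/s

Log law: V ∝ ln(z/z₀). From the pair, with r = V₁/V₂ = 0.54911,
ln z₀ = (ln z₁ − r·ln z₂)/(1 − r) = (2.7081 − 0.54911×5.1930)/0.45089 = -0.3181 → z₀ = 0.7275 m
V₃ = V₁ · ln(z₃/z₀)/ln(z₁/z₀) = 12.3 × 5.9276/3.0262 = 24.0929 m/s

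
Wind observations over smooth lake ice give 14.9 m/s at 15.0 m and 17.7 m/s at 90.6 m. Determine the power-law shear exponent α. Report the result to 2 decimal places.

α ≈ 0.10

Power law: V₂/V₁ = (z₂/z₁)^α ⇒ α = ln(V₂/V₁) / ln(z₂/z₁)
α = ln(17.7/14.9) / ln(90.6/15.0) = ln(1.1879) / ln(6.0400)
  = 0.17220 / 1.79840 = 0.09575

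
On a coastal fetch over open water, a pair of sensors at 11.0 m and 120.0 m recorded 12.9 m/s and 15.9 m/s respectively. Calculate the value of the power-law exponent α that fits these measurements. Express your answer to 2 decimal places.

α ≈ 0.09

Power law: V₂/V₁ = (z₂/z₁)^α ⇒ α = ln(V₂/V₁) / ln(z₂/z₁)
α = ln(15.9/12.9) / ln(120.0/11.0) = ln(1.2326) / ln(10.9091)
  = 0.20909 / 2.38960 = 0.08750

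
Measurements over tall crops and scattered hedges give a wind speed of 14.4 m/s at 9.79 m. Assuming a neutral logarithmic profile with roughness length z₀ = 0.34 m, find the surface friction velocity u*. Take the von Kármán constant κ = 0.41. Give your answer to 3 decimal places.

u* ≈ 1.757 m/s

Log law: V(z) = (u*/κ) · ln(z/z₀) ⇒ u* = κ · V / ln(z/z₀)
u* = 0.41 × 14.4 / ln(9.79/0.34) = 0.41 × 14.4 / 3.3602
   = 5.9040 / 3.3602 = 1.7571 m/s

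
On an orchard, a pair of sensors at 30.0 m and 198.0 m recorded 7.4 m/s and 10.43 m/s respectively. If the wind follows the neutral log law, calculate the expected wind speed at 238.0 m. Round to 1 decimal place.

10.7 m/s

Log law: V ∝ ln(z/z₀). From the pair, with r = V₁/V₂ = 0.70949,
ln z₀ = (ln z₁ − r·ln z₂)/(1 − r) = (3.4012 − 0.70949×5.2883)/0.29051 = -1.2075 → z₀ = 0.2989 m
V₃ = V₁ · ln(z₃/z₀)/ln(z₁/z₀) = 7.4 × 6.6798/4.6087 = 10.7254 m/s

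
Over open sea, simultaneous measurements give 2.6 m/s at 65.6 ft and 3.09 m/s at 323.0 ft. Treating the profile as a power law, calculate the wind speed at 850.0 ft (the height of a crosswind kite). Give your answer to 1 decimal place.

First find α: α = ln(V₂/V₁)/ln(z₂/z₁) = ln(3.09/2.6)/ln(323.0/65.6) = 0.17266/1.59408 = 0.1083
Extrapolate from 323.0 ft to 850.0 ft: V₃ = 3.09 × (850.0/323.0)^0.1083 = 3.09 × 1.1105 = 3.4314 m/s

3.4 m/s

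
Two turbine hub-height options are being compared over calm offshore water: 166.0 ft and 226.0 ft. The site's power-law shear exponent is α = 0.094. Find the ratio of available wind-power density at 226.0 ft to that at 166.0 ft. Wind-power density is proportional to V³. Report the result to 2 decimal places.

1.09

Speed ratio: V_B/V_A = (z_B/z_A)^α = (226.0/166.0)^0.094 = (1.3614)^0.094 = 1.02943
Power-density ratio: P_B/P_A = (V_B/V_A)³ = (1.02943)³ = 1.09091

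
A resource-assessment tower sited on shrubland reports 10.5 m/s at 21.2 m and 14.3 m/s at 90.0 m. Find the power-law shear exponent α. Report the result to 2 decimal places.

α ≈ 0.21

Power law: V₂/V₁ = (z₂/z₁)^α ⇒ α = ln(V₂/V₁) / ln(z₂/z₁)
α = ln(14.3/10.5) / ln(90.0/21.2) = ln(1.3619) / ln(4.2453)
  = 0.30888 / 1.44581 = 0.21364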